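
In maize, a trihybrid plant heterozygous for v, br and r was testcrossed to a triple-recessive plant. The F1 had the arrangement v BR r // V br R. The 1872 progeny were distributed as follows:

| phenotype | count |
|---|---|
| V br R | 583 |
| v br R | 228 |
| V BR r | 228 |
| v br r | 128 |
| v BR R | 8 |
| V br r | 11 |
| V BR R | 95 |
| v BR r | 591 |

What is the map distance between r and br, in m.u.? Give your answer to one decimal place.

12.9 m.u.

The two rarest classes, v BR R and V br r, are the double crossovers. Comparing them with the parentals, only the r allele has switched, so r is the middle locus and the order is br – r – v.
Crossovers in the br–r interval produce the single-crossover classes v br r and V BR R (128 + 95 = 223) plus the double crossovers (19).
RF(br–r) = (223 + 19) / 1872 = 242/1872 = 0.1293 → 12.9 m.u.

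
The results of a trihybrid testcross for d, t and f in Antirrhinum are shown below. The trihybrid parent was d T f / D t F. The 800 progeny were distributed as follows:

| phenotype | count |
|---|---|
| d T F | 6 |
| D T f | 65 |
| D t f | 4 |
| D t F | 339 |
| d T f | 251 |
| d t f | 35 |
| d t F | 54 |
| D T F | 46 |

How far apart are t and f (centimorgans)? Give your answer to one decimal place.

The two rarest classes, d T F and D t f, are the double crossovers. Comparing them with the parentals, only the f allele has switched, so f is the middle locus and the order is d – f – t.
Crossovers in the f–t interval produce the single-crossover classes d t f and D T F (35 + 46 = 81) plus the double crossovers (10).
RF(f–t) = (81 + 10) / 800 = 91/800 = 0.1138 → 11.4 centimorgans.

11.4 centimorgans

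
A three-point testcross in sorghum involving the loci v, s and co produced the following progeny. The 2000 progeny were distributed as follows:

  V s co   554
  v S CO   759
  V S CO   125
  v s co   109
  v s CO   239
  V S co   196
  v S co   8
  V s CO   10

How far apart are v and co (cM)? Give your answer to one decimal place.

12.6 cM

The two most frequent reciprocal classes, V s co and v S CO, are the parental types, so the F1 was V s co / v S CO.
The two rarest classes, V s CO and v S co, are the double crossovers. Comparing them with the parentals, only the co allele has switched, so co is the middle locus and the order is s – co – v.
Crossovers in the co–v interval produce the single-crossover classes v s co and V S CO (109 + 125 = 234) plus the double crossovers (18).
RF(co–v) = (234 + 18) / 2000 = 252/2000 = 0.1260 → 12.6 cM.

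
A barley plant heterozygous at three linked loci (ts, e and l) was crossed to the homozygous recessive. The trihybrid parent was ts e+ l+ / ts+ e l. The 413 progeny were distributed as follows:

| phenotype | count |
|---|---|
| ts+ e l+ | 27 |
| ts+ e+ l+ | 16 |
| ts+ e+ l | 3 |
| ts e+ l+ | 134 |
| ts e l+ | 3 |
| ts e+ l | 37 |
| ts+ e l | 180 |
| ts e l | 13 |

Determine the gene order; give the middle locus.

e

The two rarest classes, ts e l+ and ts+ e+ l, are the double crossovers. Comparing them with the parentals, only the e allele has switched, so e is the middle locus and the order is l – e – ts.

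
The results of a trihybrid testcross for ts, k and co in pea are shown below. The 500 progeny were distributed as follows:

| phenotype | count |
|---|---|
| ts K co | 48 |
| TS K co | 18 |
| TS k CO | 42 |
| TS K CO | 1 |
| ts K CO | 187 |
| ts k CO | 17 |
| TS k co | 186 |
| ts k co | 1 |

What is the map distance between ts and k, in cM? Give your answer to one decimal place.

7.4 cM

The two most frequent reciprocal classes, TS k co and ts K CO, are the parental types, so the F1 was TS k co / ts K CO.
The two rarest classes, ts k co and TS K CO, are the double crossovers. Comparing them with the parentals, only the ts allele has switched, so ts is the middle locus and the order is co – ts – k.
Crossovers in the ts–k interval produce the single-crossover classes TS K co and ts k CO (18 + 17 = 35) plus the double crossovers (2).
RF(ts–k) = (35 + 2) / 500 = 37/500 = 0.0740 → 7.4 cM.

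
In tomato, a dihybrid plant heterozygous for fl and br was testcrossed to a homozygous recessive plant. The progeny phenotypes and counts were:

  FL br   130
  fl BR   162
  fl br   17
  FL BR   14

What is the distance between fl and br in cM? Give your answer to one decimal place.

9.6 cM

The two most frequent classes, FL br (130) and fl BR (162), are the parental types, so the F1 was FL br / fl BR.
The recombinant classes are FL BR and fl br: 14 + 17 = 31.
Recombination frequency = 31/323 = 0.0960 ≈ 9.6%, i.e. 9.6 cM.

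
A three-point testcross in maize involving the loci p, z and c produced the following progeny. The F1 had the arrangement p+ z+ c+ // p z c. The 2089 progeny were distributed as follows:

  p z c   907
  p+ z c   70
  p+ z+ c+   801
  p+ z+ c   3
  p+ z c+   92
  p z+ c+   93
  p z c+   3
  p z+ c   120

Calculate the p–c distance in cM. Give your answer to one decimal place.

8.1 cM

The two rarest classes, p+ z+ c and p z c+, are the double crossovers. Comparing them with the parentals, only the c allele has switched, so c is the middle locus and the order is z – c – p.
Crossovers in the c–p interval produce the single-crossover classes p z+ c+ and p+ z c (93 + 70 = 163) plus the double crossovers (6).
RF(c–p) = (163 + 6) / 2089 = 169/2089 = 0.0809 → 8.1 cM.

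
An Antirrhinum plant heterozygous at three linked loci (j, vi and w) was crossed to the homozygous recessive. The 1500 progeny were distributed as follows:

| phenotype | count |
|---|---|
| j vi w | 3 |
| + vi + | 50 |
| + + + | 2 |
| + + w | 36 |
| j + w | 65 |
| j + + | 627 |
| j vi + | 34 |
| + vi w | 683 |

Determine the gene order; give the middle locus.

j

The two most frequent reciprocal classes, j + + and + vi w, are the parental types, so the F1 was j + + / + vi w.
The two rarest classes, + + + and j vi w, are the double crossovers. Comparing them with the parentals, only the j allele has switched, so j is the middle locus and the order is w – j – vi.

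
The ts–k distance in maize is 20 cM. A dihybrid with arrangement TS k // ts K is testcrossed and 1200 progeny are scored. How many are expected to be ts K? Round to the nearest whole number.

480

A map distance of 20 cM corresponds to a recombination frequency of 0.200.
The F1 is TS k / ts K, so ts K is a parental gamete class with expected frequency (1 − r)/2 = 0.800/2 = 0.4000.
Expected number = 0.4000 × 1200 = 480.00 ≈ 480.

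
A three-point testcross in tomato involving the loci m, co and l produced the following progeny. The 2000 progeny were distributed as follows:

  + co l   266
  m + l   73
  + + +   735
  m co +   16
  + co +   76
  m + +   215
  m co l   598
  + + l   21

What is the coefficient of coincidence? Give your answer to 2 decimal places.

The two most frequent reciprocal classes, + + + and m co l, are the parental types, so the F1 was + + + / m co l.
The two rarest classes, + + l and m co +, are the double crossovers. Comparing them with the parentals, only the l allele has switched, so l is the middle locus and the order is co – l – m.
co–l: (149 + 37)/2000 = 0.0930; l–m: (481 + 37)/2000 = 0.2590.
Expected DCO frequency = 0.0930 × 0.2590 ≈ 0.02409; observed = 37/2000 ≈ 0.01850.
Coefficient of coincidence = 0.01850/0.02409 ≈ 0.77.

0.77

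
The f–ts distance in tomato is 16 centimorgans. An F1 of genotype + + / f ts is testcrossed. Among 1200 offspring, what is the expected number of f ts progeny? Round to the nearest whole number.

504

A map distance of 16 centimorgans corresponds to a recombination frequency of 0.160.
The F1 is + + / f ts, so f ts is a parental gamete class with expected frequency (1 − r)/2 = 0.840/2 = 0.4200.
Expected number = 0.4200 × 1200 = 504.00 ≈ 504.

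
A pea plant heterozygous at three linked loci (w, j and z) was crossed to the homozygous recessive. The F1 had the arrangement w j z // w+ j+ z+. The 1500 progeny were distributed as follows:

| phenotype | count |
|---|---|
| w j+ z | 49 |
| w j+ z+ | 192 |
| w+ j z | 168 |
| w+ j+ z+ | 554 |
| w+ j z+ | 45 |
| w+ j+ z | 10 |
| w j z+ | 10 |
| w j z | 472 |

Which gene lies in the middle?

The two rarest classes, w j z+ and w+ j+ z, are the double crossovers. Comparing them with the parentals, only the z allele has switched, so z is the middle locus and the order is w – z – j.

z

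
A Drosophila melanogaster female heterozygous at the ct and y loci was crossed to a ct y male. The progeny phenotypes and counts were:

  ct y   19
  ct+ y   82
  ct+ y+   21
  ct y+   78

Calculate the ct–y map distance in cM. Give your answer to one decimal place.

The two most frequent classes, ct+ y (82) and ct y+ (78), are the parental types, so the F1 was ct+ y / ct y+.
The recombinant classes are ct+ y+ and ct y: 21 + 19 = 40.
Recombination frequency = 40/200 = 0.2000 ≈ 20.0%, i.e. 20.0 cM.

20.0 cM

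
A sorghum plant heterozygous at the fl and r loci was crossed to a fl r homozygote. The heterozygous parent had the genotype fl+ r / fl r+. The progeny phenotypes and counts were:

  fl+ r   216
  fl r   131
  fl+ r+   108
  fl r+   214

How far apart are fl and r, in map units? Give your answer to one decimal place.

35.7 map units

The recombinant classes are fl+ r+ and fl r: 108 + 131 = 239.
Recombination frequency = 239/669 = 0.3572 ≈ 35.7%, i.e. 35.7 map units.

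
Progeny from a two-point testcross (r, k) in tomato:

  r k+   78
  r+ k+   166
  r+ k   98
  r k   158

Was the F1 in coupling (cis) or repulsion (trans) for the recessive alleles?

cis

The two most frequent classes are r+ k+ (166) and r k (158); these are the parental (non-recombinant) types.
So the F1 carried r+ k+ on one chromosome and r k on the other — the recessive alleles are on the same chromosome (cis / coupling).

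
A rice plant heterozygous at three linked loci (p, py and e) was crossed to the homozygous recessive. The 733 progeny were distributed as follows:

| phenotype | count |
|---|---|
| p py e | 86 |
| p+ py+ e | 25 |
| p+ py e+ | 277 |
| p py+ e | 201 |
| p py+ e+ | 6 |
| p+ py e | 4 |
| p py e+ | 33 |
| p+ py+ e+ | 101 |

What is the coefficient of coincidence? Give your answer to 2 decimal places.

0.55

The two most frequent reciprocal classes, p py+ e and p+ py e+, are the parental types, so the F1 was p py+ e / p+ py e+.
The two rarest classes, p py+ e+ and p+ py e, are the double crossovers. Comparing them with the parentals, only the e allele has switched, so e is the middle locus and the order is py – e – p.
py–e: (187 + 10)/733 = 0.2688; e–p: (58 + 10)/733 = 0.0928.
Expected DCO frequency = 0.2688 × 0.0928 ≈ 0.02494; observed = 10/733 ≈ 0.01364.
Coefficient of coincidence = 0.01364/0.02494 ≈ 0.55.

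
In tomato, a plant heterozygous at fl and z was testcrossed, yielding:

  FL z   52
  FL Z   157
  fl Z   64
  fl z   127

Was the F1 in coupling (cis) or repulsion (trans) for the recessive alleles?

cis

The two most frequent classes are FL Z (157) and fl z (127); these are the parental (non-recombinant) types.
So the F1 carried FL Z on one chromosome and fl z on the other — the recessive alleles are on the same chromosome (cis / coupling).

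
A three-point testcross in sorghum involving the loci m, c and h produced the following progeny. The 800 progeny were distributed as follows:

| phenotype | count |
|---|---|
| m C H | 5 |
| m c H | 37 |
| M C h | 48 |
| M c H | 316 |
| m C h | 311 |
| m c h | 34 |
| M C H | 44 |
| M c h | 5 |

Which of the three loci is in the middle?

The two most frequent reciprocal classes, M c H and m C h, are the parental types, so the F1 was M c H / m C h.
The two rarest classes, M c h and m C H, are the double crossovers. Comparing them with the parentals, only the h allele has switched, so h is the middle locus and the order is c – h – m.

h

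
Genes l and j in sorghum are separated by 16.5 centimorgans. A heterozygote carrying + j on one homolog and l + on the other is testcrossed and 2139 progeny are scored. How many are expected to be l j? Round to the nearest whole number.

A map distance of 16.5 centimorgans corresponds to a recombination frequency of 0.165.
The F1 is + j / l +, so l j is a recombinant gamete class with expected frequency r/2 = 0.165/2 = 0.0825.
Expected number = 0.0825 × 2139 = 176.47 ≈ 176.

176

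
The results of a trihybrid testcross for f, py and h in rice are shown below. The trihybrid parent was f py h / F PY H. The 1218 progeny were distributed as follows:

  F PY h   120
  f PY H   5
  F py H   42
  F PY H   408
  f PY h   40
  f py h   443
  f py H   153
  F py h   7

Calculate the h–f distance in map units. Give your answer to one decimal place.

23.4 map units

The two rarest classes, F py h and f PY H, are the double crossovers. Comparing them with the parentals, only the f allele has switched, so f is the middle locus and the order is py – f – h.
Crossovers in the f–h interval produce the single-crossover classes f py H and F PY h (153 + 120 = 273) plus the double crossovers (12).
RF(f–h) = (273 + 12) / 1218 = 285/1218 = 0.2340 → 23.4 map units.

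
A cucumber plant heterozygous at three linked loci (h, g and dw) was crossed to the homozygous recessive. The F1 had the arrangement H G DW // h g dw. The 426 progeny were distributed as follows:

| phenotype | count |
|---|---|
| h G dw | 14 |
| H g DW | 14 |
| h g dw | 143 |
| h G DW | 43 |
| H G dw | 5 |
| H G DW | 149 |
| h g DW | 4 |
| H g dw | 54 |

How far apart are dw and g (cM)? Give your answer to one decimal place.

The two rarest classes, H G dw and h g DW, are the double crossovers. Comparing them with the parentals, only the dw allele has switched, so dw is the middle locus and the order is g – dw – h.
Crossovers in the g–dw interval produce the single-crossover classes H g DW and h G dw (14 + 14 = 28) plus the double crossovers (9).
RF(g–dw) = (28 + 9) / 426 = 37/426 = 0.0869 → 8.7 cM.

8.7 cM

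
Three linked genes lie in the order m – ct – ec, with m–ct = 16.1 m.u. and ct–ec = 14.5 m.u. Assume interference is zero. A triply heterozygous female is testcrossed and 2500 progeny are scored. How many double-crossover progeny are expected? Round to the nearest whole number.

Map distances give recombination frequencies of 0.161 and 0.145 for the two intervals.
With no interference, expected double-crossover frequency = 0.161 × 0.145 = 0.02334.
Expected number = 0.02334 × 2500 = 58.36 ≈ 58.

58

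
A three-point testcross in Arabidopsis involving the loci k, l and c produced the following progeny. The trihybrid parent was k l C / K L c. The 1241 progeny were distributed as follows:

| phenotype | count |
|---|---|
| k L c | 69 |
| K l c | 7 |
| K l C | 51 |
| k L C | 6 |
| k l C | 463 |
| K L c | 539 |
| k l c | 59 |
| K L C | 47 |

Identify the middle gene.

The two rarest classes, k L C and K l c, are the double crossovers. Comparing them with the parentals, only the l allele has switched, so l is the middle locus and the order is k – l – c.

l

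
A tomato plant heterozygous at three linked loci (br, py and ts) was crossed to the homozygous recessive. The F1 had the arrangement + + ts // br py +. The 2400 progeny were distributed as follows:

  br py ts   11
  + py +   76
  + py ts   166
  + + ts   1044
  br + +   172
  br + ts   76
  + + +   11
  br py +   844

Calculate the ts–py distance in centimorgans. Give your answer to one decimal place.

15.0 centimorgans

The two rarest classes, + + + and br py ts, are the double crossovers. Comparing them with the parentals, only the ts allele has switched, so ts is the middle locus and the order is br – ts – py.
Crossovers in the ts–py interval produce the single-crossover classes + py ts and br + + (166 + 172 = 338) plus the double crossovers (22).
RF(ts–py) = (338 + 22) / 2400 = 360/2400 = 0.1500 → 15.0 centimorgans.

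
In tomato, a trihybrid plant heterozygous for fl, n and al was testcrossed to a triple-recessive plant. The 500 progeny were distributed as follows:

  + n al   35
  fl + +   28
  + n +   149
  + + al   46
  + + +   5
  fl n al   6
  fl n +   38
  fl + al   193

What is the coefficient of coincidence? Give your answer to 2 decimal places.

The two most frequent reciprocal classes, fl + al and + n +, are the parental types, so the F1 was fl + al / + n +.
The two rarest classes, fl n al and + + +, are the double crossovers. Comparing them with the parentals, only the n allele has switched, so n is the middle locus and the order is fl – n – al.
fl–n: (84 + 11)/500 = 0.1900; n–al: (63 + 11)/500 = 0.1480.
Expected DCO frequency = 0.1900 × 0.1480 ≈ 0.02812; observed = 11/500 ≈ 0.02200.
Coefficient of coincidence = 0.02200/0.02812 ≈ 0.78.

0.78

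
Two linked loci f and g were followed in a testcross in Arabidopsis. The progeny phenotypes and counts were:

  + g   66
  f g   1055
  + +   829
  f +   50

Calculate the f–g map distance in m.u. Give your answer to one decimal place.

5.8 m.u.

The two most frequent classes, + + (829) and f g (1055), are the parental types, so the F1 was + + / f g.
The recombinant classes are + g and f +: 66 + 50 = 116.
Recombination frequency = 116/2000 = 0.0580 ≈ 5.8%, i.e. 5.8 m.u.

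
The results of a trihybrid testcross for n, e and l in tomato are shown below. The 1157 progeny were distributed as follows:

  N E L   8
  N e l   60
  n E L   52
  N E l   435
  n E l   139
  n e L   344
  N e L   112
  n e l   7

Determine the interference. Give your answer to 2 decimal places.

The two most frequent reciprocal classes, N E l and n e L, are the parental types, so the F1 was N E l / n e L.
The two rarest classes, N E L and n e l, are the double crossovers. Comparing them with the parentals, only the l allele has switched, so l is the middle locus and the order is e – l – n.
e–l: (112 + 15)/1157 = 0.1098; l–n: (251 + 15)/1157 = 0.2299.
Expected DCO frequency = 0.1098 × 0.2299 ≈ 0.02524; observed = 15/1157 ≈ 0.01296.
Coefficient of coincidence = 0.01296/0.02524 ≈ 0.51; interference = 1 − 0.51 = 0.49.

0.49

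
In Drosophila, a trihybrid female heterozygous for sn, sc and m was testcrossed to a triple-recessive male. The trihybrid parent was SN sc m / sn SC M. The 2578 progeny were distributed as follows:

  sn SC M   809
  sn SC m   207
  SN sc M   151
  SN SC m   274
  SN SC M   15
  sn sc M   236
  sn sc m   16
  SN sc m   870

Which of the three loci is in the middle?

sn

The two rarest classes, sn sc m and SN SC M, are the double crossovers. Comparing them with the parentals, only the sn allele has switched, so sn is the middle locus and the order is sc – sn – m.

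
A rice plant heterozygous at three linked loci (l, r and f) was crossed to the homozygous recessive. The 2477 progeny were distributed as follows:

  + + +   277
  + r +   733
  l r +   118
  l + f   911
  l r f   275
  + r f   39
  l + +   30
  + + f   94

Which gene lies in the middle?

The two most frequent reciprocal classes, l + f and + r +, are the parental types, so the F1 was l + f / + r +.
The two rarest classes, l + + and + r f, are the double crossovers. Comparing them with the parentals, only the f allele has switched, so f is the middle locus and the order is l – f – r.

f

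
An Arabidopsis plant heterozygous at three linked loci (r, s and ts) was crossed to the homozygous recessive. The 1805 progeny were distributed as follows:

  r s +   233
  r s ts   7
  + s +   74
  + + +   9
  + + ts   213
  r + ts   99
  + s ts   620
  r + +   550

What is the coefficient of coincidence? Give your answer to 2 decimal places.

The two most frequent reciprocal classes, r + + and + s ts, are the parental types, so the F1 was r + + / + s ts.
The two rarest classes, + + + and r s ts, are the double crossovers. Comparing them with the parentals, only the r allele has switched, so r is the middle locus and the order is s – r – ts.
s–r: (446 + 16)/1805 = 0.2560; r–ts: (173 + 16)/1805 = 0.1047.
Expected DCO frequency = 0.2560 × 0.1047 ≈ 0.02680; observed = 16/1805 ≈ 0.00886.
Coefficient of coincidence = 0.00886/0.02680 ≈ 0.33.

0.33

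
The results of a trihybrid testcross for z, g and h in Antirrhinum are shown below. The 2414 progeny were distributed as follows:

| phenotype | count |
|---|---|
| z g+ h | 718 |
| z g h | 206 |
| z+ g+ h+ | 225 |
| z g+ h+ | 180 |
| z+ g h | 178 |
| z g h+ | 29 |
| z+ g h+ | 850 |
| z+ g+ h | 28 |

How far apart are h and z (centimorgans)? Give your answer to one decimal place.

The two most frequent reciprocal classes, z g+ h and z+ g h+, are the parental types, so the F1 was z g+ h / z+ g h+.
The two rarest classes, z+ g+ h and z g h+, are the double crossovers. Comparing them with the parentals, only the z allele has switched, so z is the middle locus and the order is g – z – h.
Crossovers in the z–h interval produce the single-crossover classes z g+ h+ and z+ g h (180 + 178 = 358) plus the double crossovers (57).
RF(z–h) = (358 + 57) / 2414 = 415/2414 = 0.1719 → 17.2 centimorgans.

17.2 centimorgans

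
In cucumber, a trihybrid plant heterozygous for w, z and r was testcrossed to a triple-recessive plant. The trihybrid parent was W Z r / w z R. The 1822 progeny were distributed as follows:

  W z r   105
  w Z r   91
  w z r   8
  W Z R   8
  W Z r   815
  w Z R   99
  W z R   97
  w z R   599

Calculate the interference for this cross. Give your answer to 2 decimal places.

The two rarest classes, W Z R and w z r, are the double crossovers. Comparing them with the parentals, only the r allele has switched, so r is the middle locus and the order is z – r – w.
z–r: (204 + 16)/1822 = 0.1207; r–w: (188 + 16)/1822 = 0.1120.
Expected DCO frequency = 0.1207 × 0.1120 ≈ 0.01352; observed = 16/1822 ≈ 0.00878.
Coefficient of coincidence = 0.00878/0.01352 ≈ 0.65; interference = 1 − 0.65 = 0.35.

0.35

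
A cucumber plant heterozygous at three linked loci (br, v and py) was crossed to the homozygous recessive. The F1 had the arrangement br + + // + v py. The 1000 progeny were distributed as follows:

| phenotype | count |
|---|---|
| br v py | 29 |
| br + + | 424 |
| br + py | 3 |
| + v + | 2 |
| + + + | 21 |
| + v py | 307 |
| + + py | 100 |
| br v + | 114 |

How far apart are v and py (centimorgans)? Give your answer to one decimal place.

The two rarest classes, br + py and + v +, are the double crossovers. Comparing them with the parentals, only the py allele has switched, so py is the middle locus and the order is v – py – br.
Crossovers in the v–py interval produce the single-crossover classes br v + and + + py (114 + 100 = 214) plus the double crossovers (5).
RF(v–py) = (214 + 5) / 1000 = 219/1000 = 0.2190 → 21.9 centimorgans.

21.9 centimorgans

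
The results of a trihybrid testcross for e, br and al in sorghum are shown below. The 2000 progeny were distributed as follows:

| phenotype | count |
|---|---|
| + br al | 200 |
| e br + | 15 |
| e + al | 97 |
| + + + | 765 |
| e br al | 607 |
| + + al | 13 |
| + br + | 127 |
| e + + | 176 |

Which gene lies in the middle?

al

The two most frequent reciprocal classes, e br al and + + +, are the parental types, so the F1 was e br al / + + +.
The two rarest classes, e br + and + + al, are the double crossovers. Comparing them with the parentals, only the al allele has switched, so al is the middle locus and the order is br – al – e.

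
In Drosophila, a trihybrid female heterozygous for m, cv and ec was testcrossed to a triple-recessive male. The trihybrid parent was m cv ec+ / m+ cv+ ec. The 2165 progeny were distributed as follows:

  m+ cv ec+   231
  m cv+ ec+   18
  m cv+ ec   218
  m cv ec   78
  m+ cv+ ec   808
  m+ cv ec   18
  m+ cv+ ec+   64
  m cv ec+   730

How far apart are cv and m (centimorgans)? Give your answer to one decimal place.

The two rarest classes, m cv+ ec+ and m+ cv ec, are the double crossovers. Comparing them with the parentals, only the cv allele has switched, so cv is the middle locus and the order is m – cv – ec.
Crossovers in the m–cv interval produce the single-crossover classes m+ cv ec+ and m cv+ ec (231 + 218 = 449) plus the double crossovers (36).
RF(m–cv) = (449 + 36) / 2165 = 485/2165 = 0.2240 → 22.4 centimorgans.

22.4 centimorgans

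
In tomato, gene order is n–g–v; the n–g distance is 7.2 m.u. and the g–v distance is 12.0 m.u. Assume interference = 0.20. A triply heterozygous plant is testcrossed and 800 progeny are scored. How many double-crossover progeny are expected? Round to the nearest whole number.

6

Map distances give recombination frequencies of 0.072 and 0.120 for the two intervals.
With interference 0.20 (so coincidence = 0.80), expected double-crossover frequency = 0.072 × 0.120 × 0.80 = 0.00691.
Expected number = 0.00691 × 800 = 5.53 ≈ 6.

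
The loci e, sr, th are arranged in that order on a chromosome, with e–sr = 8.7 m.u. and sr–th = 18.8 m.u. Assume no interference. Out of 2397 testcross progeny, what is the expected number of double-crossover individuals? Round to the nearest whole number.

39

Map distances give recombination frequencies of 0.087 and 0.188 for the two intervals.
With no interference, expected double-crossover frequency = 0.087 × 0.188 = 0.01636.
Expected number = 0.01636 × 2397 = 39.21 ≈ 39.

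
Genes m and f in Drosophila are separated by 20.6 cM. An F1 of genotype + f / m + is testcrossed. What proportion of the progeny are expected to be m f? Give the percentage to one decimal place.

10.3%

A map distance of 20.6 cM corresponds to a recombination frequency of 0.206.
The F1 is + f / m +, so m f is a recombinant gamete class with expected frequency r/2 = 0.206/2 = 0.1030.
That is 0.1030 = 10.3% of the progeny.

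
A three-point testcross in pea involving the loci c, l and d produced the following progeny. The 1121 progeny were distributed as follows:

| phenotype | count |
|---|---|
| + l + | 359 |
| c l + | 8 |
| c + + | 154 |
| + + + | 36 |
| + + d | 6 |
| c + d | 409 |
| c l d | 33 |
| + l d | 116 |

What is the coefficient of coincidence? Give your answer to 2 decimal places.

The two most frequent reciprocal classes, + l + and c + d, are the parental types, so the F1 was + l + / c + d.
The two rarest classes, c l + and + + d, are the double crossovers. Comparing them with the parentals, only the c allele has switched, so c is the middle locus and the order is l – c – d.
l–c: (69 + 14)/1121 = 0.0740; c–d: (270 + 14)/1121 = 0.2533.
Expected DCO frequency = 0.0740 × 0.2533 ≈ 0.01874; observed = 14/1121 ≈ 0.01249.
Coefficient of coincidence = 0.01249/0.01874 ≈ 0.67.

0.67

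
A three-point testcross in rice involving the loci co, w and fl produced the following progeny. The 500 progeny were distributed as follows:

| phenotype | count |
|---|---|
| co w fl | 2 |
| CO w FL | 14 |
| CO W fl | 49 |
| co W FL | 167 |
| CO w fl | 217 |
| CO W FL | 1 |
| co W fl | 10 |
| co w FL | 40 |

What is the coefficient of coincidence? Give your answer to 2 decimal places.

The two most frequent reciprocal classes, CO w fl and co W FL, are the parental types, so the F1 was CO w fl / co W FL.
The two rarest classes, co w fl and CO W FL, are the double crossovers. Comparing them with the parentals, only the co allele has switched, so co is the middle locus and the order is fl – co – w.
fl–co: (24 + 3)/500 = 0.0540; co–w: (89 + 3)/500 = 0.1840.
Expected DCO frequency = 0.0540 × 0.1840 ≈ 0.00994; observed = 3/500 ≈ 0.00600.
Coefficient of coincidence = 0.00600/0.00994 ≈ 0.60.

0.60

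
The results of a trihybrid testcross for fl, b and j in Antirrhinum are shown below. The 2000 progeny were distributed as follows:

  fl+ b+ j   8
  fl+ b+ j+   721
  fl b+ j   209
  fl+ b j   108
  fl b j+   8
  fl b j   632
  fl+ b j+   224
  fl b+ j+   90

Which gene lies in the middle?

The two most frequent reciprocal classes, fl b j and fl+ b+ j+, are the parental types, so the F1 was fl b j / fl+ b+ j+.
The two rarest classes, fl b j+ and fl+ b+ j, are the double crossovers. Comparing them with the parentals, only the j allele has switched, so j is the middle locus and the order is b – j – fl.

j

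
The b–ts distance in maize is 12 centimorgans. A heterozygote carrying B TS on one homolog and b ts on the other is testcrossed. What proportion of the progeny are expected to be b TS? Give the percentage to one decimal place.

A map distance of 12 centimorgans corresponds to a recombination frequency of 0.120.
The F1 is B TS / b ts, so b TS is a recombinant gamete class with expected frequency r/2 = 0.120/2 = 0.0600.
That is 0.0600 = 6.0% of the progeny.

6.0%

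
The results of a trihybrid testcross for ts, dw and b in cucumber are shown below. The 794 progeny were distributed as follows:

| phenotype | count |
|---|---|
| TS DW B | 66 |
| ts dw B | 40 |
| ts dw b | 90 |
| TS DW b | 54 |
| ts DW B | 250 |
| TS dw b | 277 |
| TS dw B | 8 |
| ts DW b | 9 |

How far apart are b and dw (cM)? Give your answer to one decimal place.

The two most frequent reciprocal classes, TS dw b and ts DW B, are the parental types, so the F1 was TS dw b / ts DW B.
The two rarest classes, TS dw B and ts DW b, are the double crossovers. Comparing them with the parentals, only the b allele has switched, so b is the middle locus and the order is dw – b – ts.
Crossovers in the dw–b interval produce the single-crossover classes TS DW b and ts dw B (54 + 40 = 94) plus the double crossovers (17).
RF(dw–b) = (94 + 17) / 794 = 111/794 = 0.1398 → 14.0 cM.

14.0 cM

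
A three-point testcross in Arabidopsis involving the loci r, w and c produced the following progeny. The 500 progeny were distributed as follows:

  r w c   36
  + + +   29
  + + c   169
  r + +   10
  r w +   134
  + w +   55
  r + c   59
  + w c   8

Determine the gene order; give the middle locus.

The two most frequent reciprocal classes, r w + and + + c, are the parental types, so the F1 was r w + / + + c.
The two rarest classes, r + + and + w c, are the double crossovers. Comparing them with the parentals, only the w allele has switched, so w is the middle locus and the order is c – w – r.

w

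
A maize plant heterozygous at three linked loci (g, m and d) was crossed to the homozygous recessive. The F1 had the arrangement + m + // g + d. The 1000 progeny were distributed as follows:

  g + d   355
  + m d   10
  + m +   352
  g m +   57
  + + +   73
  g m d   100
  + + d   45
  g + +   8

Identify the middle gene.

The two rarest classes, + m d and g + +, are the double crossovers. Comparing them with the parentals, only the d allele has switched, so d is the middle locus and the order is g – d – m.

d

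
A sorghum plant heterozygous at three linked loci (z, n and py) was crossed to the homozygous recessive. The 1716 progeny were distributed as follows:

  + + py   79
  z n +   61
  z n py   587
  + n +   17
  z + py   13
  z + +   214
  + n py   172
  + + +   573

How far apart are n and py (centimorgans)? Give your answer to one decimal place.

9.9 centimorgans

The two most frequent reciprocal classes, + + + and z n py, are the parental types, so the F1 was + + + / z n py.
The two rarest classes, + n + and z + py, are the double crossovers. Comparing them with the parentals, only the n allele has switched, so n is the middle locus and the order is z – n – py.
Crossovers in the n–py interval produce the single-crossover classes + + py and z n + (79 + 61 = 140) plus the double crossovers (30).
RF(n–py) = (140 + 30) / 1716 = 170/1716 = 0.0991 → 9.9 centimorgans.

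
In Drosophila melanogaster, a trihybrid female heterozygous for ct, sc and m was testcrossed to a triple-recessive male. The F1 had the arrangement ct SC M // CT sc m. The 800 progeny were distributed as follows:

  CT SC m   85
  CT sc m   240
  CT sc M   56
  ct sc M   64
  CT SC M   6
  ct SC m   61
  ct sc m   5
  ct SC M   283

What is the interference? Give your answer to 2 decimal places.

0.57

The two rarest classes, CT SC M and ct sc m, are the double crossovers. Comparing them with the parentals, only the ct allele has switched, so ct is the middle locus and the order is sc – ct – m.
sc–ct: (149 + 11)/800 = 0.2000; ct–m: (117 + 11)/800 = 0.1600.
Expected DCO frequency = 0.2000 × 0.1600 ≈ 0.03200; observed = 11/800 ≈ 0.01375.
Coefficient of coincidence = 0.01375/0.03200 ≈ 0.43; interference = 1 − 0.43 = 0.57.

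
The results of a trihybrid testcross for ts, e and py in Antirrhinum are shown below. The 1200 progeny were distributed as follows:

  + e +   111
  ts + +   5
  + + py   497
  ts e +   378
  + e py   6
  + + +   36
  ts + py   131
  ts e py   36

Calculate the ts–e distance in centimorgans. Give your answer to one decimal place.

21.1 centimorgans

The two most frequent reciprocal classes, ts e + and + + py, are the parental types, so the F1 was ts e + / + + py.
The two rarest classes, ts + + and + e py, are the double crossovers. Comparing them with the parentals, only the e allele has switched, so e is the middle locus and the order is ts – e – py.
Crossovers in the ts–e interval produce the single-crossover classes + e + and ts + py (111 + 131 = 242) plus the double crossovers (11).
RF(ts–e) = (242 + 11) / 1200 = 253/1200 = 0.2108 → 21.1 centimorgans.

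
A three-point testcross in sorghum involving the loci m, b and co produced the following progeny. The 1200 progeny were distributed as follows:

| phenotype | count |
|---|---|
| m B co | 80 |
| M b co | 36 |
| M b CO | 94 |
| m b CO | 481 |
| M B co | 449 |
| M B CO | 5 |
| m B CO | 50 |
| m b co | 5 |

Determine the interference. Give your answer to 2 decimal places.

The two most frequent reciprocal classes, m b CO and M B co, are the parental types, so the F1 was m b CO / M B co.
The two rarest classes, m b co and M B CO, are the double crossovers. Comparing them with the parentals, only the co allele has switched, so co is the middle locus and the order is m – co – b.
m–co: (174 + 10)/1200 = 0.1533; co–b: (86 + 10)/1200 = 0.0800.
Expected DCO frequency = 0.1533 × 0.0800 ≈ 0.01226; observed = 10/1200 ≈ 0.00833.
Coefficient of coincidence = 0.00833/0.01226 ≈ 0.68; interference = 1 − 0.68 = 0.32.

0.32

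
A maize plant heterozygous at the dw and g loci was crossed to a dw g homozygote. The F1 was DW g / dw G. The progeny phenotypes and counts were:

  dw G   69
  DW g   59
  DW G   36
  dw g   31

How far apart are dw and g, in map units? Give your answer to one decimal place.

The recombinant classes are DW G and dw g: 36 + 31 = 67.
Recombination frequency = 67/195 = 0.3436 ≈ 34.4%, i.e. 34.4 map units.

34.4 map units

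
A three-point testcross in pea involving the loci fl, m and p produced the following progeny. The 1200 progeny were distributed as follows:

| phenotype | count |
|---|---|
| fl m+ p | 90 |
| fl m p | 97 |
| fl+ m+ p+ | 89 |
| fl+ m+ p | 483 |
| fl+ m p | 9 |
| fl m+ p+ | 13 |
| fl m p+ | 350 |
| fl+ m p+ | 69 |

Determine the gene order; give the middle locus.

m

The two most frequent reciprocal classes, fl+ m+ p and fl m p+, are the parental types, so the F1 was fl+ m+ p / fl m p+.
The two rarest classes, fl+ m p and fl m+ p+, are the double crossovers. Comparing them with the parentals, only the m allele has switched, so m is the middle locus and the order is fl – m – p.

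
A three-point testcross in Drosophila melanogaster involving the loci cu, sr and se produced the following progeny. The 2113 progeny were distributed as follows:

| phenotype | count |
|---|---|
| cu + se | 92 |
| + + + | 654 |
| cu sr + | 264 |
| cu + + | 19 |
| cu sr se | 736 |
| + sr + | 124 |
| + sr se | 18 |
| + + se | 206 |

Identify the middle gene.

The two most frequent reciprocal classes, cu sr se and + + +, are the parental types, so the F1 was cu sr se / + + +.
The two rarest classes, + sr se and cu + +, are the double crossovers. Comparing them with the parentals, only the cu allele has switched, so cu is the middle locus and the order is se – cu – sr.

cu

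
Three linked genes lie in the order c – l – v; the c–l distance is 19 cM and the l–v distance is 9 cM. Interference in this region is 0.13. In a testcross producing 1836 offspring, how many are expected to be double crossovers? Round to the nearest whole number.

27

Map distances give recombination frequencies of 0.190 and 0.090 for the two intervals.
With interference 0.13 (so coincidence = 0.87), expected double-crossover frequency = 0.190 × 0.090 × 0.87 = 0.01488.
Expected number = 0.01488 × 1836 = 27.31 ≈ 27.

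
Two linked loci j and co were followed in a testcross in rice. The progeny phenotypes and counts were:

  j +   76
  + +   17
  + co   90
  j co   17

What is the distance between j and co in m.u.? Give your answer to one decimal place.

17.0 m.u.

The two most frequent classes, + co (90) and j + (76), are the parental types, so the F1 was + co / j +.
The recombinant classes are + + and j co: 17 + 17 = 34.
Recombination frequency = 34/200 = 0.1700 ≈ 17.0%, i.e. 17.0 m.u.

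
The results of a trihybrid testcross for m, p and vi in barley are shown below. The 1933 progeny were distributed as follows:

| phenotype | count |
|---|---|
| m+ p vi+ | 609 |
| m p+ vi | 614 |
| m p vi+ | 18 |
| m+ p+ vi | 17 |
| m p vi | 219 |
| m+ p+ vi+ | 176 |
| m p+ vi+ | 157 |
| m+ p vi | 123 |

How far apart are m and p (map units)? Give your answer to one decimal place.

The two most frequent reciprocal classes, m+ p vi+ and m p+ vi, are the parental types, so the F1 was m+ p vi+ / m p+ vi.
The two rarest classes, m p vi+ and m+ p+ vi, are the double crossovers. Comparing them with the parentals, only the m allele has switched, so m is the middle locus and the order is vi – m – p.
Crossovers in the m–p interval produce the single-crossover classes m+ p+ vi+ and m p vi (176 + 219 = 395) plus the double crossovers (35).
RF(m–p) = (395 + 35) / 1933 = 430/1933 = 0.2225 → 22.2 map units.

22.2 map units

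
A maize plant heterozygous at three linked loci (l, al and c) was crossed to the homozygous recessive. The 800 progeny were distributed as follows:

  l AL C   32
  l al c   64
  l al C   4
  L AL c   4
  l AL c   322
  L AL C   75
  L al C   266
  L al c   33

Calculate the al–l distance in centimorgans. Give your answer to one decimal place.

The two most frequent reciprocal classes, l AL c and L al C, are the parental types, so the F1 was l AL c / L al C.
The two rarest classes, L AL c and l al C, are the double crossovers. Comparing them with the parentals, only the l allele has switched, so l is the middle locus and the order is al – l – c.
Crossovers in the al–l interval produce the single-crossover classes l al c and L AL C (64 + 75 = 139) plus the double crossovers (8).
RF(al–l) = (139 + 8) / 800 = 147/800 = 0.1837 → 18.4 centimorgans.

18.4 centimorgans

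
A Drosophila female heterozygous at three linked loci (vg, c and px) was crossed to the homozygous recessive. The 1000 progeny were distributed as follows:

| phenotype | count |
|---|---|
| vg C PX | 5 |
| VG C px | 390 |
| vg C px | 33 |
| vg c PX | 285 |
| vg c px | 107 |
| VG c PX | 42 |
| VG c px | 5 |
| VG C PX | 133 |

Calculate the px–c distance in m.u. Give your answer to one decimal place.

The two most frequent reciprocal classes, vg c PX and VG C px, are the parental types, so the F1 was vg c PX / VG C px.
The two rarest classes, vg C PX and VG c px, are the double crossovers. Comparing them with the parentals, only the c allele has switched, so c is the middle locus and the order is vg – c – px.
Crossovers in the c–px interval produce the single-crossover classes vg c px and VG C PX (107 + 133 = 240) plus the double crossovers (10).
RF(c–px) = (240 + 10) / 1000 = 250/1000 = 0.2500 → 25.0 m.u.

25.0 m.u.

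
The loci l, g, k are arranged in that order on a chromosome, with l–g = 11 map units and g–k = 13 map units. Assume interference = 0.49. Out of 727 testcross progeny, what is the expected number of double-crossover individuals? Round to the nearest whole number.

5

Map distances give recombination frequencies of 0.110 and 0.130 for the two intervals.
With interference 0.49 (so coincidence = 0.51), expected double-crossover frequency = 0.110 × 0.130 × 0.51 = 0.00729.
Expected number = 0.00729 × 727 = 5.30 ≈ 5.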